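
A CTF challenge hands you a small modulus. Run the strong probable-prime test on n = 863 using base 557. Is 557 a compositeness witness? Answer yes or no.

no

n − 1 = 862 = 2^1 · 431, so s = 1 and d = 431.
Repeated squaring mod 863: 557^1 ≡ 557, 557^2 ≡ 432, 557^4 ≡ 216, 557^8 ≡ 54, 557^16 ≡ 327, 557^32 ≡ 780, 557^64 ≡ 848, 557^128 ≡ 225, 557^256 ≡ 571.
431 = 256 + 128 + 32 + 8 + 4 + 2 + 1, so 557^431 ≡ 571·225·780·54·216·432·557 ≡ 862 (mod 863).
x_0 = 557^431 mod 863 = 862.
x_0 = 862 ≡ −1, so 557 is not a witness.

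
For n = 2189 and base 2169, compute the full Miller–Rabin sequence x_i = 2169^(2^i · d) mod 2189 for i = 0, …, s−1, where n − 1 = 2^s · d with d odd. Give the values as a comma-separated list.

304, 478

n − 1 = 2188 = 2^2 · 547, so s = 2 and d = 547.
x_0 = 2169^547 mod 2189 = 304.
x_1 = 304^2 mod 2189 = 478.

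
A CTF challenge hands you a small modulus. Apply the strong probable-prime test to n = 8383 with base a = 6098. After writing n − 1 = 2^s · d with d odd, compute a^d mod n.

4585

n − 1 = 8382 = 2^1 · 4191, so s = 1 and d = 4191.
6098^4191 mod 8383 = 4585.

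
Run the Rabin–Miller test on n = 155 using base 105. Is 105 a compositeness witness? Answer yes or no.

n − 1 = 154 = 2^1 · 77, so s = 1 and d = 77.
Repeated squaring mod 155: 105^1 ≡ 105, 105^2 ≡ 20, 105^4 ≡ 90, 105^8 ≡ 40, 105^16 ≡ 50, 105^32 ≡ 20, 105^64 ≡ 90.
77 = 64 + 8 + 4 + 1, so 105^77 ≡ 90·40·90·105 ≡ 135 (mod 155).
x_0 = 105^77 mod 155 = 135.
x_0 ∉ {1, 154} and s = 1, so 105 is a Miller–Rabin witness and 155 is composite.

yes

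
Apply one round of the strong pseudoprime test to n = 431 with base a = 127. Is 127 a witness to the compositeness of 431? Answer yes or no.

n − 1 = 430 = 2^1 · 215, so s = 1 and d = 215.
Repeated squaring mod 431: 127^1 ≡ 127, 127^2 ≡ 182, 127^4 ≡ 368, 127^8 ≡ 90, 127^16 ≡ 342, 127^32 ≡ 163, 127^64 ≡ 278, 127^128 ≡ 135.
215 = 128 + 64 + 16 + 4 + 2 + 1, so 127^215 ≡ 135·278·342·368·182·127 ≡ 430 (mod 431).
x_0 = 127^215 mod 431 = 430.
x_0 = 430 ≡ −1, so 127 is not a witness.

no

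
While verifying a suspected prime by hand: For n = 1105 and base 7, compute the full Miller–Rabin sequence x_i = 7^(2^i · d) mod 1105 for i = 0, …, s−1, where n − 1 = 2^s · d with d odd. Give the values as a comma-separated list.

n − 1 = 1104 = 2^4 · 69, so s = 4 and d = 69.
x_0 = 7^69 mod 1105 = 827.
x_1 = 827^2 mod 1105 = 1039.
x_2 = 1039^2 mod 1105 = 1041.
x_3 = 1041^2 mod 1105 = 781.

827, 1039, 1041, 781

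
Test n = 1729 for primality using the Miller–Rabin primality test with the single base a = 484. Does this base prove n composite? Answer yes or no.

no

n − 1 = 1728 = 2^6 · 27, so s = 6 and d = 27.
Repeated squaring mod 1729: 484^1 ≡ 484, 484^2 ≡ 841, 484^4 ≡ 120, 484^8 ≡ 568, 484^16 ≡ 1030.
27 = 16 + 8 + 2 + 1, so 484^27 ≡ 1030·568·841·484 ≡ 1 (mod 1729).
x_0 = 484^27 mod 1729 = 1.
x_0 = 1, so 484 is not a witness.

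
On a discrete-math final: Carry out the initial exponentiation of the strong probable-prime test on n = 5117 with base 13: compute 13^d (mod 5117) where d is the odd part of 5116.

n − 1 = 5116 = 2^2 · 1279, so s = 2 and d = 1279.
13^1279 mod 5117 = 2078.

2078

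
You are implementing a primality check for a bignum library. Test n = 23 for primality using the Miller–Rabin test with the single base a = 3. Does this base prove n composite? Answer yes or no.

n − 1 = 22 = 2^1 · 11, so s = 1 and d = 11.
x_0 = 3^11 mod 23 = 1.
x_0 = 1, so 3 is not a witness.

no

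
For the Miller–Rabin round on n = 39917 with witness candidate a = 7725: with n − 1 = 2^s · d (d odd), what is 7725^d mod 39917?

n − 1 = 39916 = 2^2 · 9979, so s = 2 and d = 9979.
Repeated squaring mod 39917: 7725^1 ≡ 7725, 7725^2 ≡ 39627, 7725^4 ≡ 4266, 7725^8 ≡ 36521, 7725^16 ≡ 36720, 7725^32 ≡ 2057, 7725^64 ≡ 47, 7725^128 ≡ 2209, 7725^256 ≡ 9807, 7725^512 ≡ 17196, 7725^1024 ≡ 37197, 7725^2048 ≡ 13755, 7725^4096 ≡ 33362, 7725^8192 ≡ 17333.
9979 = 8192 + 1024 + 512 + 128 + 64 + 32 + 16 + 8 + 2 + 1, so 7725^9979 ≡ 17333·37197·17196·2209·47·2057·36720·36521·39627·7725 ≡ 30463 (mod 39917).

30463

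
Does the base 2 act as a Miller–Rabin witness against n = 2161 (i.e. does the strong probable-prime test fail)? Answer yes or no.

no

n − 1 = 2160 = 2^4 · 135, so s = 4 and d = 135.
x_0 = 2^135 mod 2161 = 458.
x_0 is neither 1 nor 2160, so continue squaring.
x_1 = 458^2 mod 2161 = 147.
x_2 = 147^2 mod 2161 = 2160.
x_2 ≡ −1, so 2 is not a witness.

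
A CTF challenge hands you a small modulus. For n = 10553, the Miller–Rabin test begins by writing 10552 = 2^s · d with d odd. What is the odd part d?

Halving: 10552 → 5276 → 2638 → 1319; 1319 is odd.
So 10552 = 2^3 · 1319.

1319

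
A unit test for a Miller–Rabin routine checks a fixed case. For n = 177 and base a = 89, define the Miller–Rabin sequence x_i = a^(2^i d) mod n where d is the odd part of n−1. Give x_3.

n − 1 = 176 = 2^4 · 11, so s = 4 and d = 11.
Repeated squaring mod 177: 89^1 ≡ 89, 89^2 ≡ 133, 89^4 ≡ 166, 89^8 ≡ 121.
11 = 8 + 2 + 1, so 89^11 ≡ 121·133·89 ≡ 170 (mod 177).
x_0 = 170.
x_1 = 170^2 mod 177 = 49.
x_2 = 49^2 mod 177 = 100.
x_3 = 100^2 mod 177 = 88.

88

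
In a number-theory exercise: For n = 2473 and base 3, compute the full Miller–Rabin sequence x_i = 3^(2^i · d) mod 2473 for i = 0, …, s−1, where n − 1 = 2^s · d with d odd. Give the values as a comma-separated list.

2472, 1, 1

n − 1 = 2472 = 2^3 · 309, so s = 3 and d = 309.
x_0 = 3^309 mod 2473 = 2472.
x_1 = 2472^2 mod 2473 = 1.
x_2 = 1^2 mod 2473 = 1.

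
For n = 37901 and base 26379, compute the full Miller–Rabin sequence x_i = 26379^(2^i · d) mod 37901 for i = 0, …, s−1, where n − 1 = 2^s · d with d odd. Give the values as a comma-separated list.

n − 1 = 37900 = 2^2 · 9475, so s = 2 and d = 9475.
x_0 = 26379^9475 mod 37901 = 18303.
x_1 = 18303^2 mod 37901 = 30771.

18303, 30771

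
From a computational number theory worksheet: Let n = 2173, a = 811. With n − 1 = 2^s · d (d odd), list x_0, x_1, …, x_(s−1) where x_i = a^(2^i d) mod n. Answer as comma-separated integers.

n − 1 = 2172 = 2^2 · 543, so s = 2 and d = 543.
x_0 = 811^543 mod 2173 = 788.
x_1 = 788^2 mod 2173 = 1639.

788, 1639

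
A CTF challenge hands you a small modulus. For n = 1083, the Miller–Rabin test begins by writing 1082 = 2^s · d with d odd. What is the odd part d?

541

Halving: 1082 → 541; 541 is odd.
So 1082 = 2^1 · 541.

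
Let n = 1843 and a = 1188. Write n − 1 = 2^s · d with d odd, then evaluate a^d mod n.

1228

n − 1 = 1842 = 2^1 · 921, so s = 1 and d = 921.
1188^921 mod 1843 = 1228.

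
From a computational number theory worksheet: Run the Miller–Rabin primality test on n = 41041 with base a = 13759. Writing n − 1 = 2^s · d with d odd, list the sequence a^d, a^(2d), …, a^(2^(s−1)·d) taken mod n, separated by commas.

n − 1 = 41040 = 2^4 · 2565, so s = 4 and d = 2565.
x_0 = 13759^2565 mod 41041 = 1695.
x_1 = 1695^2 mod 41041 = 155.
x_2 = 155^2 mod 41041 = 24025.
x_3 = 24025^2 mod 41041 = 1.

1695, 155, 24025, 1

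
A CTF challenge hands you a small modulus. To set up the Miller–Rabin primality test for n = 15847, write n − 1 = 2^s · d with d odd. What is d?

7923

Halving: 15846 → 7923; 7923 is odd.
So 15846 = 2^1 · 7923.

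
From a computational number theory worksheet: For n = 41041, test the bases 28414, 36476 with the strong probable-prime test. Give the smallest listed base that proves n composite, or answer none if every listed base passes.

n − 1 = 41040 = 2^4 · 2565, so s = 4 and d = 2565.
Base 28414: x_0 = 28414^2565 mod 41041 = 1. x_0 = 1, so 28414 is not a witness.
Base 36476: x_0 = 36476^2565 mod 41041 = 12683. x_0 is neither 1 nor 41040, so continue squaring. x_1 = 12683^2 mod 41041 = 18810. x_2 = 18810^2 mod 41041 = 1639. x_3 = 1639^2 mod 41041 = 18656. Reached i = s−1 = 3 without hitting −1: 36476 is a Miller–Rabin witness and 41041 is composite.
The smallest witness among the given bases is 36476.

36476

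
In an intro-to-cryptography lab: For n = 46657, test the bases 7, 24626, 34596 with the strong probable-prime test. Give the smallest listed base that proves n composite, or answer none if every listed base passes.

7

n − 1 = 46656 = 2^6 · 729, so s = 6 and d = 729.
Base 7: x_0 = 7^729 mod 46657 = 31858. x_0 is neither 1 nor 46656, so continue squaring. x_1 = 31858^2 mod 46657 = 2443. x_2 = 2443^2 mod 46657 = 42810. x_3 = 42810^2 mod 46657 = 9140. x_4 = 9140^2 mod 46657 = 23570. x_5 = 23570^2 mod 46657 = 1. x_5 = 1 but x_4 ≠ ±1, a nontrivial square root of 1 — 7 is a witness and 46657 is composite.
Base 24626: x_0 = 24626^729 mod 46657 = 10100. x_0 is neither 1 nor 46656, so continue squaring. x_1 = 10100^2 mod 46657 = 17798. x_2 = 17798^2 mod 46657 = 14431. x_3 = 14431^2 mod 46657 = 23570. x_4 = 23570^2 mod 46657 = 1. x_4 = 1 but x_3 ≠ ±1, a nontrivial square root of 1 — 24626 is a witness and 46657 is composite.
Base 34596: x_0 = 34596^729 mod 46657 = 27418. x_0 is neither 1 nor 46656, so continue squaring. x_1 = 27418^2 mod 46657 = 9140. x_2 = 9140^2 mod 46657 = 23570. x_3 = 23570^2 mod 46657 = 1. x_3 = 1 but x_2 ≠ ±1, a nontrivial square root of 1 — 34596 is a witness and 46657 is composite.
The smallest witness among the given bases is 7.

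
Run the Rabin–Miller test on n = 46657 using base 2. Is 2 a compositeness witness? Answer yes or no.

n − 1 = 46656 = 2^6 · 729, so s = 6 and d = 729.
x_0 = 2^729 mod 46657 = 512.
x_0 is neither 1 nor 46656, so continue squaring.
x_1 = 512^2 mod 46657 = 28859.
x_2 = 28859^2 mod 46657 = 14431.
x_3 = 14431^2 mod 46657 = 23570.
x_4 = 23570^2 mod 46657 = 1.
x_4 = 1 but x_3 ≠ ±1, a nontrivial square root of 1 — 2 is a witness and 46657 is composite.

yes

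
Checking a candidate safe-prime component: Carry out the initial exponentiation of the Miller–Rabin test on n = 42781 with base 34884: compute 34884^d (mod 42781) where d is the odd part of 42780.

n − 1 = 42780 = 2^2 · 10695, so s = 2 and d = 10695.
34884^10695 mod 42781 = 20052.

20052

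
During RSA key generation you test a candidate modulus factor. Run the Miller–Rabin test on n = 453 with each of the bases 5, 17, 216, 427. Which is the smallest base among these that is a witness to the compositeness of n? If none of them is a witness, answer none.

n − 1 = 452 = 2^2 · 113, so s = 2 and d = 113.
Base 5: x_0 = 5^113 mod 453 = 206. x_0 is neither 1 nor 452, so continue squaring. x_1 = 206^2 mod 453 = 307. Reached i = s−1 = 1 without hitting −1: 5 is a Miller–Rabin witness and 453 is composite.
Base 17: x_0 = 17^113 mod 453 = 116. x_0 is neither 1 nor 452, so continue squaring. x_1 = 116^2 mod 453 = 319. Reached i = s−1 = 1 without hitting −1: 17 is a Miller–Rabin witness and 453 is composite.
Base 216: x_0 = 216^113 mod 453 = 273. x_0 is neither 1 nor 452, so continue squaring. x_1 = 273^2 mod 453 = 237. Reached i = s−1 = 1 without hitting −1: 216 is a Miller–Rabin witness and 453 is composite.
Base 427: x_0 = 427^113 mod 453 = 124. x_0 is neither 1 nor 452, so continue squaring. x_1 = 124^2 mod 453 = 427. Reached i = s−1 = 1 without hitting −1: 427 is a Miller–Rabin witness and 453 is composite.
The smallest witness among the given bases is 5.

5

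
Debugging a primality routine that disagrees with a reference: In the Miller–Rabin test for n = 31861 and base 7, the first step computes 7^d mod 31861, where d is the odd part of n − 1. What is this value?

n − 1 = 31860 = 2^2 · 7965, so s = 2 and d = 7965.
7^7965 mod 31861 = 696.

696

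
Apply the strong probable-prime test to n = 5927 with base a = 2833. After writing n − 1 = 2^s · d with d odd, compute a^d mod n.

1

n − 1 = 5926 = 2^1 · 2963, so s = 1 and d = 2963.
2833^2963 mod 5927 = 1.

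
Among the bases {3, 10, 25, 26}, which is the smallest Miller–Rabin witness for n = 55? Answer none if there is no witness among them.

n − 1 = 54 = 2^1 · 27, so s = 1 and d = 27.
Base 3: x_0 = 3^27 mod 55 = 42. x_0 ∉ {1, 54} and s = 1, so 3 is a Miller–Rabin witness and 55 is composite.
Base 10: x_0 = 10^27 mod 55 = 10. x_0 ∉ {1, 54} and s = 1, so 10 is a Miller–Rabin witness and 55 is composite.
Base 25: x_0 = 25^27 mod 55 = 20. x_0 ∉ {1, 54} and s = 1, so 25 is a Miller–Rabin witness and 55 is composite.
Base 26: x_0 = 26^27 mod 55 = 16. x_0 ∉ {1, 54} and s = 1, so 26 is a Miller–Rabin witness and 55 is composite.
The smallest witness among the given bases is 3.

3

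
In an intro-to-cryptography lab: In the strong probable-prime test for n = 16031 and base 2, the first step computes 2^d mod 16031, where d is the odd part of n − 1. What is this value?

n − 1 = 16030 = 2^1 · 8015, so s = 1 and d = 8015.
Repeated squaring mod 16031: 2^1 ≡ 2, 2^2 ≡ 4, 2^4 ≡ 16, 2^8 ≡ 256, 2^16 ≡ 1412, 2^32 ≡ 5900, 2^64 ≡ 6699, 2^128 ≡ 5832, 2^256 ≡ 10473, 2^512 ≡ 15658, 2^1024 ≡ 10881, 2^2048 ≡ 7226, 2^4096 ≡ 2109.
8015 = 4096 + 2048 + 1024 + 512 + 256 + 64 + 8 + 4 + 2 + 1, so 2^8015 ≡ 2109·7226·10881·15658·10473·6699·256·16·4·2 ≡ 11858 (mod 16031).

11858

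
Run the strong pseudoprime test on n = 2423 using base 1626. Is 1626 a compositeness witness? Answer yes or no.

n − 1 = 2422 = 2^1 · 1211, so s = 1 and d = 1211.
x_0 = 1626^1211 mod 2423 = 1.
x_0 = 1, so 1626 is not a witness.

no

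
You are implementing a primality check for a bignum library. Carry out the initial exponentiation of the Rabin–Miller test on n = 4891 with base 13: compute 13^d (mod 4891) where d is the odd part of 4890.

3671

n − 1 = 4890 = 2^1 · 2445, so s = 1 and d = 2445.
13^2445 mod 4891 = 3671.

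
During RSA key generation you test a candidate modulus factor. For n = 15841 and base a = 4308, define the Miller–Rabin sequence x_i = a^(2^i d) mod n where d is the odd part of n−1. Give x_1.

1

n − 1 = 15840 = 2^5 · 495, so s = 5 and d = 495.
By repeated squaring, 4308^495 ≡ 15623 (mod 15841).
x_0 = 15623.
x_1 = 15623^2 mod 15841 = 1.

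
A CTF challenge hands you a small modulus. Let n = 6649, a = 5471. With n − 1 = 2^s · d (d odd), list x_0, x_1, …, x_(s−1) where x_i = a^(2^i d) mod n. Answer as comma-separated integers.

n − 1 = 6648 = 2^3 · 831, so s = 3 and d = 831.
x_0 = 5471^831 mod 6649 = 729.
x_1 = 729^2 mod 6649 = 6170.
x_2 = 6170^2 mod 6649 = 3375.

729, 6170, 3375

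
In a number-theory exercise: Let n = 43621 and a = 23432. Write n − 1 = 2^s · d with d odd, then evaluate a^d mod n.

n − 1 = 43620 = 2^2 · 10905, so s = 2 and d = 10905.
By repeated squaring, 23432^10905 ≡ 9043 (mod 43621).

9043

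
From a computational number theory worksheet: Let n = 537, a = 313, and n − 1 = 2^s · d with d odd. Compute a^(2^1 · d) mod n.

268

n − 1 = 536 = 2^3 · 67, so s = 3 and d = 67.
x_0 = 313^67 mod 537 = 319.
x_1 = 319^2 mod 537 = 268.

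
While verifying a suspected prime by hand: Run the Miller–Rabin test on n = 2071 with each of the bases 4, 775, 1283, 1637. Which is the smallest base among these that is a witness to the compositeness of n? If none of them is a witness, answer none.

n − 1 = 2070 = 2^1 · 1035, so s = 1 and d = 1035.
Base 4: x_0 = 4^1035 mod 2071 = 1198. x_0 ∉ {1, 2070} and s = 1, so 4 is a Miller–Rabin witness and 2071 is composite.
Base 775: x_0 = 775^1035 mod 2071 = 1899. x_0 ∉ {1, 2070} and s = 1, so 775 is a Miller–Rabin witness and 2071 is composite.
Base 1283: x_0 = 1283^1035 mod 2071 = 1481. x_0 ∉ {1, 2070} and s = 1, so 1283 is a Miller–Rabin witness and 2071 is composite.
Base 1637: x_0 = 1637^1035 mod 2071 = 360. x_0 ∉ {1, 2070} and s = 1, so 1637 is a Miller–Rabin witness and 2071 is composite.
The smallest witness among the given bases is 4.

4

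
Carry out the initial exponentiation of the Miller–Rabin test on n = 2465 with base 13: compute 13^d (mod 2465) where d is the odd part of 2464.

n − 1 = 2464 = 2^5 · 77, so s = 5 and d = 77.
13^77 mod 2465 = 608.

608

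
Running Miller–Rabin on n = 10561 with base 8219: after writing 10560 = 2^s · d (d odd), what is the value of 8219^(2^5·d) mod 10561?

n − 1 = 10560 = 2^6 · 165, so s = 6 and d = 165.
x_0 = 8219^165 mod 10561 = 6917.
x_1 = 6917^2 mod 10561 = 3559.
x_2 = 3559^2 mod 10561 = 3842.
x_3 = 3842^2 mod 10561 = 7247.
x_4 = 7247^2 mod 10561 = 9717.
x_5 = 9717^2 mod 10561 = 4749.

4749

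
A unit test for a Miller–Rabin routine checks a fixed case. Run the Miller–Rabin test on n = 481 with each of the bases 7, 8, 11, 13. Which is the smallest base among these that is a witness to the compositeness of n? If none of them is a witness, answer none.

n − 1 = 480 = 2^5 · 15, so s = 5 and d = 15.
Base 7: x_0 = 7^15 mod 481 = 174. x_0 is neither 1 nor 480, so continue squaring. x_1 = 174^2 mod 481 = 454. x_2 = 454^2 mod 481 = 248. x_3 = 248^2 mod 481 = 417. x_4 = 417^2 mod 481 = 248. Reached i = s−1 = 4 without hitting −1: 7 is a Miller–Rabin witness and 481 is composite.
Base 8: x_0 = 8^15 mod 481 = 31. x_0 is neither 1 nor 480, so continue squaring. x_1 = 31^2 mod 481 = 480. x_1 ≡ −1, so 8 is not a witness.
Base 11: x_0 = 11^15 mod 481 = 369. x_0 is neither 1 nor 480, so continue squaring. x_1 = 369^2 mod 481 = 38. x_2 = 38^2 mod 481 = 1. x_2 = 1 but x_1 ≠ ±1, a nontrivial square root of 1 — 11 is a witness and 481 is composite.
Base 13: x_0 = 13^15 mod 481 = 325. x_0 is neither 1 nor 480, so continue squaring. x_1 = 325^2 mod 481 = 286. x_2 = 286^2 mod 481 = 26. x_3 = 26^2 mod 481 = 195. x_4 = 195^2 mod 481 = 26. Reached i = s−1 = 4 without hitting −1: 13 is a Miller–Rabin witness and 481 is composite.
The smallest witness among the given bases is 7.

7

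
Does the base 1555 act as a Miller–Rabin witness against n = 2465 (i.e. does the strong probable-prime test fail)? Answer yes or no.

yes

n − 1 = 2464 = 2^5 · 77, so s = 5 and d = 77.
x_0 = 1555^77 mod 2465 = 2100.
x_0 is neither 1 nor 2464, so continue squaring.
x_1 = 2100^2 mod 2465 = 115.
x_2 = 115^2 mod 2465 = 900.
x_3 = 900^2 mod 2465 = 1480.
x_4 = 1480^2 mod 2465 = 1480.
Reached i = s−1 = 4 without hitting −1: 1555 is a Miller–Rabin witness and 2465 is composite.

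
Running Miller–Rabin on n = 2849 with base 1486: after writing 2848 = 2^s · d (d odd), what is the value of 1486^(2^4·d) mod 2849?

n − 1 = 2848 = 2^5 · 89, so s = 5 and d = 89.
By repeated squaring, 1486^89 ≡ 2300 (mod 2849).
x_0 = 2300.
x_1 = 2300^2 mod 2849 = 2256.
x_2 = 2256^2 mod 2849 = 1222.
x_3 = 1222^2 mod 2849 = 408.
x_4 = 408^2 mod 2849 = 1222.

1222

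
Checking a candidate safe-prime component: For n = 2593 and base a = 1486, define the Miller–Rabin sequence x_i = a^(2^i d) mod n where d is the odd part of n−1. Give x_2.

n − 1 = 2592 = 2^5 · 81, so s = 5 and d = 81.
x_0 = 1486^81 mod 2593 = 1896.
x_1 = 1896^2 mod 2593 = 918.
x_2 = 918^2 mod 2593 = 2592.

2592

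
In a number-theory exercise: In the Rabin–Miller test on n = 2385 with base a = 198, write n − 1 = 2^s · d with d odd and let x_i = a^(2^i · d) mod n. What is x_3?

2061

n − 1 = 2384 = 2^4 · 149, so s = 4 and d = 149.
x_0 = 198^149 mod 2385 = 2358.
x_1 = 2358^2 mod 2385 = 729.
x_2 = 729^2 mod 2385 = 1971.
x_3 = 1971^2 mod 2385 = 2061.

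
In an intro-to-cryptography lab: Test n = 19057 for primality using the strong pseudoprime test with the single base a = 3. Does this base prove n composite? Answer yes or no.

n − 1 = 19056 = 2^4 · 1191, so s = 4 and d = 1191.
x_0 = 3^1191 mod 19057 = 2782.
x_0 is neither 1 nor 19056, so continue squaring.
x_1 = 2782^2 mod 19057 = 2382.
x_2 = 2382^2 mod 19057 = 13995.
x_3 = 13995^2 mod 19057 = 11236.
Reached i = s−1 = 3 without hitting −1: 3 is a Miller–Rabin witness and 19057 is composite.

yes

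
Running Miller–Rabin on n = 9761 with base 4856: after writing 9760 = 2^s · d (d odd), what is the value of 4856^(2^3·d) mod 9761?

2489

n − 1 = 9760 = 2^5 · 305, so s = 5 and d = 305.
Repeated squaring mod 9761: 4856^1 ≡ 4856, 4856^2 ≡ 7921, 4856^4 ≡ 8294, 4856^8 ≡ 4669, 4856^16 ≡ 3248, 4856^32 ≡ 7624, 4856^64 ≡ 8382, 4856^128 ≡ 8007, 4856^256 ≡ 1801.
305 = 256 + 32 + 16 + 1, so 4856^305 ≡ 1801·7624·3248·4856 ≡ 5302 (mod 9761).
x_0 = 5302.
x_1 = 5302^2 mod 9761 = 9285.
x_2 = 9285^2 mod 9761 = 2073.
x_3 = 2073^2 mod 9761 = 2489.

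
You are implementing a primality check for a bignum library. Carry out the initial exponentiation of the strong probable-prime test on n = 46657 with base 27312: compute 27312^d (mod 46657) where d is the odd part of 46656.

27793

n − 1 = 46656 = 2^6 · 729, so s = 6 and d = 729.
27312^729 mod 46657 = 27793.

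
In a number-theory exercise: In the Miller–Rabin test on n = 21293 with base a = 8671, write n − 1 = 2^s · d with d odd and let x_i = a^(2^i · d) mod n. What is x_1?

n − 1 = 21292 = 2^2 · 5323, so s = 2 and d = 5323.
x_0 = 8671^5323 mod 21293 = 20600.
x_1 = 20600^2 mod 21293 = 11803.

11803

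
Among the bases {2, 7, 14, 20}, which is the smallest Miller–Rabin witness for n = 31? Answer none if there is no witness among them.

n − 1 = 30 = 2^1 · 15, so s = 1 and d = 15.
Base 2: x_0 = 2^15 mod 31 = 1. x_0 = 1, so 2 is not a witness.
Base 7: x_0 = 7^15 mod 31 = 1. x_0 = 1, so 7 is not a witness.
Base 14: x_0 = 14^15 mod 31 = 1. x_0 = 1, so 14 is not a witness.
Base 20: x_0 = 20^15 mod 31 = 1. x_0 = 1, so 20 is not a witness.
No listed base is a witness for 31.

none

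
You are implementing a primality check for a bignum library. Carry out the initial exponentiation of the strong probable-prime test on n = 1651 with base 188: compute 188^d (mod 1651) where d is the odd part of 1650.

n − 1 = 1650 = 2^1 · 825, so s = 1 and d = 825.
Repeated squaring mod 1651: 188^1 ≡ 188, 188^2 ≡ 673, 188^4 ≡ 555, 188^8 ≡ 939, 188^16 ≡ 87, 188^32 ≡ 965, 188^64 ≡ 61, 188^128 ≡ 419, 188^256 ≡ 555, 188^512 ≡ 939.
825 = 512 + 256 + 32 + 16 + 8 + 1, so 188^825 ≡ 939·555·965·87·939·188 ≡ 135 (mod 1651).

135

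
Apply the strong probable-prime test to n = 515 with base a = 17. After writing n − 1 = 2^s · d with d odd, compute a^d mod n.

392

n − 1 = 514 = 2^1 · 257, so s = 1 and d = 257.
Repeated squaring mod 515: 17^1 ≡ 17, 17^2 ≡ 289, 17^4 ≡ 91, 17^8 ≡ 41, 17^16 ≡ 136, 17^32 ≡ 471, 17^64 ≡ 391, 17^128 ≡ 441, 17^256 ≡ 326.
257 = 256 + 1, so 17^257 ≡ 326·17 ≡ 392 (mod 515).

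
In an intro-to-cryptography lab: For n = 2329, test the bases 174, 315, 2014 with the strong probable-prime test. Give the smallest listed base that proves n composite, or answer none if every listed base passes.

n − 1 = 2328 = 2^3 · 291, so s = 3 and d = 291.
Base 174: x_0 = 174^291 mod 2329 = 2155. x_0 is neither 1 nor 2328, so continue squaring. x_1 = 2155^2 mod 2329 = 2328. x_1 ≡ −1, so 174 is not a witness.
Base 315: x_0 = 315^291 mod 2329 = 695. x_0 is neither 1 nor 2328, so continue squaring. x_1 = 695^2 mod 2329 = 922. x_2 = 922^2 mod 2329 = 2328. x_2 ≡ −1, so 315 is not a witness.
Base 2014: x_0 = 2014^291 mod 2329 = 1634. x_0 is neither 1 nor 2328, so continue squaring. x_1 = 1634^2 mod 2329 = 922. x_2 = 922^2 mod 2329 = 2328. x_2 ≡ −1, so 2014 is not a witness.
No listed base is a witness for 2329.

none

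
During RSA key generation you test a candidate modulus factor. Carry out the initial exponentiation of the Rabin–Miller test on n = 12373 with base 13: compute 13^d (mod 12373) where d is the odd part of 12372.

n − 1 = 12372 = 2^2 · 3093, so s = 2 and d = 3093.
13^3093 mod 12373 = 12372.

12372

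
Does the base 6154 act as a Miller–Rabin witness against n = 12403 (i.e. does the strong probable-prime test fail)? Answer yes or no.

no

n − 1 = 12402 = 2^1 · 6201, so s = 1 and d = 6201.
x_0 = 6154^6201 mod 12403 = 12402.
x_0 = 12402 ≡ −1, so 6154 is not a witness.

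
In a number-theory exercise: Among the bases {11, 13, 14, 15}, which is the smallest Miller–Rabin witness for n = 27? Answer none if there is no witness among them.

n − 1 = 26 = 2^1 · 13, so s = 1 and d = 13.
Base 11: x_0 = 11^13 mod 27 = 20. x_0 ∉ {1, 26} and s = 1, so 11 is a Miller–Rabin witness and 27 is composite.
Base 13: x_0 = 13^13 mod 27 = 22. x_0 ∉ {1, 26} and s = 1, so 13 is a Miller–Rabin witness and 27 is composite.
Base 14: x_0 = 14^13 mod 27 = 5. x_0 ∉ {1, 26} and s = 1, so 14 is a Miller–Rabin witness and 27 is composite.
Base 15: x_0 = 15^13 mod 27 = 0. x_0 ∉ {1, 26} and s = 1, so 15 is a Miller–Rabin witness and 27 is composite.
The smallest witness among the given bases is 11.

11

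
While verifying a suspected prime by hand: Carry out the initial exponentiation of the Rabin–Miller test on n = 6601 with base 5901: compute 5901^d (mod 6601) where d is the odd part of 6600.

6188

n − 1 = 6600 = 2^3 · 825, so s = 3 and d = 825.
Repeated squaring mod 6601: 5901^1 ≡ 5901, 5901^2 ≡ 1526, 5901^4 ≡ 5124, 5901^8 ≡ 3199, 5901^16 ≡ 2051, 5901^32 ≡ 1764, 5901^64 ≡ 2625, 5901^128 ≡ 5782, 5901^256 ≡ 4060, 5901^512 ≡ 903.
825 = 512 + 256 + 32 + 16 + 8 + 1, so 5901^825 ≡ 903·4060·1764·2051·3199·5901 ≡ 6188 (mod 6601).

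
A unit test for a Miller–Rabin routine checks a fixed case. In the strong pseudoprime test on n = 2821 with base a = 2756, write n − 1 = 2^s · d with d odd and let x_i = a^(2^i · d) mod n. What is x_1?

2171

n − 1 = 2820 = 2^2 · 705, so s = 2 and d = 705.
x_0 = 2756^705 mod 2821 = 559.
x_1 = 559^2 mod 2821 = 2171.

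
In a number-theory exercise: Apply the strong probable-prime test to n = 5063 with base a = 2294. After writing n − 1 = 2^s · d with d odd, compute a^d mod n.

n − 1 = 5062 = 2^1 · 2531, so s = 1 and d = 2531.
Repeated squaring mod 5063: 2294^1 ≡ 2294, 2294^2 ≡ 1979, 2294^4 ≡ 2742, 2294^8 ≡ 9, 2294^16 ≡ 81, 2294^32 ≡ 1498, 2294^64 ≡ 1095, 2294^128 ≡ 4157, 2294^256 ≡ 630, 2294^512 ≡ 1986, 2294^1024 ≡ 119, 2294^2048 ≡ 4035.
2531 = 2048 + 256 + 128 + 64 + 32 + 2 + 1, so 2294^2531 ≡ 4035·630·4157·1095·1498·1979·2294 ≡ 2037 (mod 5063).

2037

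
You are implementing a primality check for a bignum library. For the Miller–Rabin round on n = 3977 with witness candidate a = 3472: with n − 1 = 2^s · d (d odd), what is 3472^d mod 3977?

n − 1 = 3976 = 2^3 · 497, so s = 3 and d = 497.
Repeated squaring mod 3977: 3472^1 ≡ 3472, 3472^2 ≡ 497, 3472^4 ≡ 435, 3472^8 ≡ 2306, 3472^16 ≡ 387, 3472^32 ≡ 2620, 3472^64 ≡ 98, 3472^128 ≡ 1650, 3472^256 ≡ 2232.
497 = 256 + 128 + 64 + 32 + 16 + 1, so 3472^497 ≡ 2232·1650·98·2620·387·3472 ≡ 3415 (mod 3977).

3415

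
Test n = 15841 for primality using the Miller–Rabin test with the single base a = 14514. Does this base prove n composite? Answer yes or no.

n − 1 = 15840 = 2^5 · 495, so s = 5 and d = 495.
x_0 = 14514^495 mod 15841 = 6726.
x_0 is neither 1 nor 15840, so continue squaring.
x_1 = 6726^2 mod 15841 = 13021.
x_2 = 13021^2 mod 15841 = 218.
x_3 = 218^2 mod 15841 = 1.
x_3 = 1 but x_2 ≠ ±1, a nontrivial square root of 1 — 14514 is a witness and 15841 is composite.

yes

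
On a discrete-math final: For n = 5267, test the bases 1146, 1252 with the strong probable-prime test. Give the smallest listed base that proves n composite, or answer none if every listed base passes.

n − 1 = 5266 = 2^1 · 2633, so s = 1 and d = 2633.
Base 1146: x_0 = 1146^2633 mod 5267 = 917. x_0 ∉ {1, 5266} and s = 1, so 1146 is a Miller–Rabin witness and 5267 is composite.
Base 1252: x_0 = 1252^2633 mod 5267 = 2397. x_0 ∉ {1, 5266} and s = 1, so 1252 is a Miller–Rabin witness and 5267 is composite.
The smallest witness among the given bases is 1146.

1146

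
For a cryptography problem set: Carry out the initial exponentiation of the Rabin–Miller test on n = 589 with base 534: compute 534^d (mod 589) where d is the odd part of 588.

388

n − 1 = 588 = 2^2 · 147, so s = 2 and d = 147.
Repeated squaring mod 589: 534^1 ≡ 534, 534^2 ≡ 80, 534^4 ≡ 510, 534^8 ≡ 351, 534^16 ≡ 100, 534^32 ≡ 576, 534^64 ≡ 169, 534^128 ≡ 289.
147 = 128 + 16 + 2 + 1, so 534^147 ≡ 289·100·80·534 ≡ 388 (mod 589).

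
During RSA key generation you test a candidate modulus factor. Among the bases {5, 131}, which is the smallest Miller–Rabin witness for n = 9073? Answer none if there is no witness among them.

5

n − 1 = 9072 = 2^4 · 567, so s = 4 and d = 567.
Base 5: x_0 = 5^567 mod 9073 = 3009. x_0 is neither 1 nor 9072, so continue squaring. x_1 = 3009^2 mod 9073 = 8300. x_2 = 8300^2 mod 9073 = 7784. x_3 = 7784^2 mod 9073 = 1162. Reached i = s−1 = 3 without hitting −1: 5 is a Miller–Rabin witness and 9073 is composite.
Base 131: x_0 = 131^567 mod 9073 = 7911. x_0 is neither 1 nor 9072, so continue squaring. x_1 = 7911^2 mod 9073 = 7440. x_2 = 7440^2 mod 9073 = 8300. x_3 = 8300^2 mod 9073 = 7784. Reached i = s−1 = 3 without hitting −1: 131 is a Miller–Rabin witness and 9073 is composite.
The smallest witness among the given bases is 5.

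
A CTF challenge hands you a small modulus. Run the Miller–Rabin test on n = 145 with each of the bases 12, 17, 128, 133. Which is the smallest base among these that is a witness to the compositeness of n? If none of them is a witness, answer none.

none

n − 1 = 144 = 2^4 · 9, so s = 4 and d = 9.
Base 12: x_0 = 12^9 mod 145 = 12. x_0 is neither 1 nor 144, so continue squaring. x_1 = 12^2 mod 145 = 144. x_1 ≡ −1, so 12 is not a witness.
Base 17: x_0 = 17^9 mod 145 = 17. x_0 is neither 1 nor 144, so continue squaring. x_1 = 17^2 mod 145 = 144. x_1 ≡ −1, so 17 is not a witness.
Base 128: x_0 = 128^9 mod 145 = 128. x_0 is neither 1 nor 144, so continue squaring. x_1 = 128^2 mod 145 = 144. x_1 ≡ −1, so 128 is not a witness.
Base 133: x_0 = 133^9 mod 145 = 133. x_0 is neither 1 nor 144, so continue squaring. x_1 = 133^2 mod 145 = 144. x_1 ≡ −1, so 133 is not a witness.
No listed base is a witness for 145.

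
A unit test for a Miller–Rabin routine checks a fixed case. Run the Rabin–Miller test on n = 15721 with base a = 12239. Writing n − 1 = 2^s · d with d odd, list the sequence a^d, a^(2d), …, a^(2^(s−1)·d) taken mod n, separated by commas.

13863, 9265, 3565

n − 1 = 15720 = 2^3 · 1965, so s = 3 and d = 1965.
x_0 = 12239^1965 mod 15721 = 13863.
x_1 = 13863^2 mod 15721 = 9265.
x_2 = 9265^2 mod 15721 = 3565.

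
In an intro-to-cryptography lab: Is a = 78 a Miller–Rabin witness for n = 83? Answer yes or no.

n − 1 = 82 = 2^1 · 41, so s = 1 and d = 41.
x_0 = 78^41 mod 83 = 1.
x_0 = 1, so 78 is not a witness.

no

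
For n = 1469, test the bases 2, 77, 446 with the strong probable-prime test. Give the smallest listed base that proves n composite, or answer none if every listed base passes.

2

n − 1 = 1468 = 2^2 · 367, so s = 2 and d = 367.
Base 2: x_0 = 2^367 mod 1469 = 1025. x_0 is neither 1 nor 1468, so continue squaring. x_1 = 1025^2 mod 1469 = 290. Reached i = s−1 = 1 without hitting −1: 2 is a Miller–Rabin witness and 1469 is composite.
Base 77: x_0 = 77^367 mod 1469 = 1117. x_0 is neither 1 nor 1468, so continue squaring. x_1 = 1117^2 mod 1469 = 508. Reached i = s−1 = 1 without hitting −1: 77 is a Miller–Rabin witness and 1469 is composite.
Base 446: x_0 = 446^367 mod 1469 = 641. x_0 is neither 1 nor 1468, so continue squaring. x_1 = 641^2 mod 1469 = 1030. Reached i = s−1 = 1 without hitting −1: 446 is a Miller–Rabin witness and 1469 is composite.
The smallest witness among the given bases is 2.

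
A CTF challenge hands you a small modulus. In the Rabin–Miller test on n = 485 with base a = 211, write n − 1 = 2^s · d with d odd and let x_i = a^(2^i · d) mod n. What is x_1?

196

n − 1 = 484 = 2^2 · 121, so s = 2 and d = 121.
x_0 = 211^121 mod 485 = 471.
x_1 = 471^2 mod 485 = 196.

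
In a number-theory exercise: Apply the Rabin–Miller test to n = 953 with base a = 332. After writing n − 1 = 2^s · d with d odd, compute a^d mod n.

511

n − 1 = 952 = 2^3 · 119, so s = 3 and d = 119.
Repeated squaring mod 953: 332^1 ≡ 332, 332^2 ≡ 629, 332^4 ≡ 146, 332^8 ≡ 350, 332^16 ≡ 516, 332^32 ≡ 369, 332^64 ≡ 835.
119 = 64 + 32 + 16 + 4 + 2 + 1, so 332^119 ≡ 835·369·516·146·629·332 ≡ 511 (mod 953).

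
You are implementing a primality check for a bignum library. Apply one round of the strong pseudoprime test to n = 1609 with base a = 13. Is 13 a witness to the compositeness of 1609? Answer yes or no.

n − 1 = 1608 = 2^3 · 201, so s = 3 and d = 201.
x_0 = 13^201 mod 1609 = 1.
x_0 = 1, so 13 is not a witness.

no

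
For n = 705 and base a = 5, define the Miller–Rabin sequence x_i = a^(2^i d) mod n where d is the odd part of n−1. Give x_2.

n − 1 = 704 = 2^6 · 11, so s = 6 and d = 11.
x_0 = 5^11 mod 705 = 530.
x_1 = 530^2 mod 705 = 310.
x_2 = 310^2 mod 705 = 220.

220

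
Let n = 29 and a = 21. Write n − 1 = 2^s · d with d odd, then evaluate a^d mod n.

12

n − 1 = 28 = 2^2 · 7, so s = 2 and d = 7.
21^7 mod 29 = 12.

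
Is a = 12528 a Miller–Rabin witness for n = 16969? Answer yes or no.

n − 1 = 16968 = 2^3 · 2121, so s = 3 and d = 2121.
x_0 = 12528^2121 mod 16969 = 1.
x_0 = 1, so 12528 is not a witness.

no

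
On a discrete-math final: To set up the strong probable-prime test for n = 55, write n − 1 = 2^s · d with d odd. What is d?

Halving: 54 → 27; 27 is odd.
So 54 = 2^1 · 27.

27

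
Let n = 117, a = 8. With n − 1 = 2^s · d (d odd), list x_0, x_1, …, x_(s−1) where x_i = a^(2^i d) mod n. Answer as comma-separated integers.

8, 64

n − 1 = 116 = 2^2 · 29, so s = 2 and d = 29.
x_0 = 8^29 mod 117 = 8.
x_1 = 8^2 mod 117 = 64.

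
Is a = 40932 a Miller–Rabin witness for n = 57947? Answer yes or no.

no

n − 1 = 57946 = 2^1 · 28973, so s = 1 and d = 28973.
Repeated squaring mod 57947: 40932^1 ≡ 40932, 40932^2 ≡ 7013, 40932^4 ≡ 43113, 40932^8 ≡ 22797, 40932^16 ≡ 34513, 40932^32 ≡ 46584, 40932^64 ≡ 11853, 40932^128 ≡ 30081, 40932^256 ≡ 24156, 40932^512 ≡ 43993, 40932^1024 ≡ 12196, 40932^2048 ≡ 50414, 40932^4096 ≡ 15976, 40932^8192 ≡ 33988, 40932^16384 ≡ 10699.
28973 = 16384 + 8192 + 4096 + 256 + 32 + 8 + 4 + 1, so 40932^28973 ≡ 10699·33988·15976·24156·46584·22797·43113·40932 ≡ 57946 (mod 57947).
x_0 = 40932^28973 mod 57947 = 57946.
x_0 = 57946 ≡ −1, so 40932 is not a witness.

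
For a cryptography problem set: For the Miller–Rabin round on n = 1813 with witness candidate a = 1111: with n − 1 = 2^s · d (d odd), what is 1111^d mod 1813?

n − 1 = 1812 = 2^2 · 453, so s = 2 and d = 453.
Repeated squaring mod 1813: 1111^1 ≡ 1111, 1111^2 ≡ 1481, 1111^4 ≡ 1444, 1111^8 ≡ 186, 1111^16 ≡ 149, 1111^32 ≡ 445, 1111^64 ≡ 408, 1111^128 ≡ 1481, 1111^256 ≡ 1444.
453 = 256 + 128 + 64 + 4 + 1, so 1111^453 ≡ 1444·1481·408·1444·1111 ≡ 1259 (mod 1813).

1259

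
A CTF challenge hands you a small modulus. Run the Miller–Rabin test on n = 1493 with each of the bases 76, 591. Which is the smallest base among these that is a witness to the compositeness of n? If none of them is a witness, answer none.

none

n − 1 = 1492 = 2^2 · 373, so s = 2 and d = 373.
Base 76: x_0 = 76^373 mod 1493 = 1. x_0 = 1, so 76 is not a witness.
Base 591: x_0 = 591^373 mod 1493 = 432. x_0 is neither 1 nor 1492, so continue squaring. x_1 = 432^2 mod 1493 = 1492. x_1 ≡ −1, so 591 is not a witness.
No listed base is a witness for 1493.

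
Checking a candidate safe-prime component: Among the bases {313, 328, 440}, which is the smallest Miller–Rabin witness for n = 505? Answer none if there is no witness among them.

n − 1 = 504 = 2^3 · 63, so s = 3 and d = 63.
Base 313: x_0 = 313^63 mod 505 = 192. x_0 is neither 1 nor 504, so continue squaring. x_1 = 192^2 mod 505 = 504. x_1 ≡ −1, so 313 is not a witness.
Base 328: x_0 = 328^63 mod 505 = 207. x_0 is neither 1 nor 504, so continue squaring. x_1 = 207^2 mod 505 = 429. x_2 = 429^2 mod 505 = 221. Reached i = s−1 = 2 without hitting −1: 328 is a Miller–Rabin witness and 505 is composite.
Base 440: x_0 = 440^63 mod 505 = 95. x_0 is neither 1 nor 504, so continue squaring. x_1 = 95^2 mod 505 = 440. x_2 = 440^2 mod 505 = 185. Reached i = s−1 = 2 without hitting −1: 440 is a Miller–Rabin witness and 505 is composite.
The smallest witness among the given bases is 328.

328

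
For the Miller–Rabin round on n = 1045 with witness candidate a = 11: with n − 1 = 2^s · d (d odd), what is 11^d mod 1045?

n − 1 = 1044 = 2^2 · 261, so s = 2 and d = 261.
11^261 mod 1045 = 286.

286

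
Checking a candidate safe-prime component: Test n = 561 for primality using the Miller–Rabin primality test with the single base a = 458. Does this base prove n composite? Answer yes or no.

no

n − 1 = 560 = 2^4 · 35, so s = 4 and d = 35.
Repeated squaring mod 561: 458^1 ≡ 458, 458^2 ≡ 511, 458^4 ≡ 256, 458^8 ≡ 460, 458^16 ≡ 103, 458^32 ≡ 511.
35 = 32 + 2 + 1, so 458^35 ≡ 511·511·458 ≡ 560 (mod 561).
x_0 = 458^35 mod 561 = 560.
x_0 = 560 ≡ −1, so 458 is not a witness.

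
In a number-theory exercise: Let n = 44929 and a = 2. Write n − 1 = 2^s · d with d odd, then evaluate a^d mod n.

16317

n − 1 = 44928 = 2^7 · 351, so s = 7 and d = 351.
Repeated squaring mod 44929: 2^1 ≡ 2, 2^2 ≡ 4, 2^4 ≡ 16, 2^8 ≡ 256, 2^16 ≡ 20607, 2^32 ≡ 24470, 2^64 ≡ 12117, 2^128 ≡ 38646, 2^256 ≡ 28427.
351 = 256 + 64 + 16 + 8 + 4 + 2 + 1, so 2^351 ≡ 28427·12117·20607·256·16·4·2 ≡ 16317 (mod 44929).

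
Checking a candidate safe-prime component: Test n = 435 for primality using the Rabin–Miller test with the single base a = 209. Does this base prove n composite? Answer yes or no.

no

n − 1 = 434 = 2^1 · 217, so s = 1 and d = 217.
x_0 = 209^217 mod 435 = 434.
x_0 = 434 ≡ −1, so 209 is not a witness.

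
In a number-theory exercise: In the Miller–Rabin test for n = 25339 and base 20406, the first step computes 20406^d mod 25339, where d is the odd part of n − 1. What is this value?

25338

n − 1 = 25338 = 2^1 · 12669, so s = 1 and d = 12669.
20406^12669 mod 25339 = 25338.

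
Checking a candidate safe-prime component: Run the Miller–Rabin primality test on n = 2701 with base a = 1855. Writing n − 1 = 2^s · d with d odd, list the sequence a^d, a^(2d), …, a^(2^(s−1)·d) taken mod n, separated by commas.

n − 1 = 2700 = 2^2 · 675, so s = 2 and d = 675.
x_0 = 1855^675 mod 2701 = 2399.
x_1 = 2399^2 mod 2701 = 2071.

2399, 2071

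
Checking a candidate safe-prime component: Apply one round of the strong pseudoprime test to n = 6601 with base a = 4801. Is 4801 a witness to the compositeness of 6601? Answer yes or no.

n − 1 = 6600 = 2^3 · 825, so s = 3 and d = 825.
x_0 = 4801^825 mod 6601 = 6600.
x_0 = 6600 ≡ −1, so 4801 is not a witness.

no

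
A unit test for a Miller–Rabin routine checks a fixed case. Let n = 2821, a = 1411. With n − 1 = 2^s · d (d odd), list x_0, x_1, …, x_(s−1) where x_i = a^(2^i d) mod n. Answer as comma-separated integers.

n − 1 = 2820 = 2^2 · 705, so s = 2 and d = 705.
x_0 = 1411^705 mod 2821 = 1737.
x_1 = 1737^2 mod 2821 = 1520.

1737, 1520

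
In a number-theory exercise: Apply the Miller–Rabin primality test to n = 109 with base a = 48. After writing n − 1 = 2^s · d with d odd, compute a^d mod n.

n − 1 = 108 = 2^2 · 27, so s = 2 and d = 27.
By repeated squaring, 48^27 ≡ 1 (mod 109).

1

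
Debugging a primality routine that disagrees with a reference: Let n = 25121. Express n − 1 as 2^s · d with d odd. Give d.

Halving: 25120 → 12560 → 6280 → 3140 → 1570 → 785; 785 is odd.
So 25120 = 2^5 · 785.

785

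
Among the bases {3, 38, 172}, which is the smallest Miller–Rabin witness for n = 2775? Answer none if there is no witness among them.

3

n − 1 = 2774 = 2^1 · 1387, so s = 1 and d = 1387.
Base 3: x_0 = 3^1387 mod 2775 = 2112. x_0 ∉ {1, 2774} and s = 1, so 3 is a Miller–Rabin witness and 2775 is composite.
Base 38: x_0 = 38^1387 mod 2775 = 1592. x_0 ∉ {1, 2774} and s = 1, so 38 is a Miller–Rabin witness and 2775 is composite.
Base 172: x_0 = 172^1387 mod 2775 = 13. x_0 ∉ {1, 2774} and s = 1, so 172 is a Miller–Rabin witness and 2775 is composite.
The smallest witness among the given bases is 3.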